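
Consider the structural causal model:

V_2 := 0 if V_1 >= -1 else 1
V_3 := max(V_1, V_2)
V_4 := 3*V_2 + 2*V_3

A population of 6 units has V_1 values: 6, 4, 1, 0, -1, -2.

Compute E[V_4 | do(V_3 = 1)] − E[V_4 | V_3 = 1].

-1

Under do(V_3=1), V_3's equation is replaced by V_3=1 for every unit. Per-unit V_4: 2, 2, 2, 2, 2, 5. Mean = 2.5.
Conditioning on V_3=1 selects the 2 unit(s) with V_1 ∈ {1, -2}. Their V_4 values: 2, 5. Mean = 3.5.
Difference = 2.5 − 3.5 = -1.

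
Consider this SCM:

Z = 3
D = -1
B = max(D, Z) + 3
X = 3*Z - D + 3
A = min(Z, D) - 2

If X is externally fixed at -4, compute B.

Under do(X=-4), the mechanism X = 3*Z - D + 3 is discarded; X is fixed at -4.
Since B is not a descendant of the intervened variable, it is unaffected.
B = max(D, Z) + 3  [with D=-1, Z=3]  = 6

6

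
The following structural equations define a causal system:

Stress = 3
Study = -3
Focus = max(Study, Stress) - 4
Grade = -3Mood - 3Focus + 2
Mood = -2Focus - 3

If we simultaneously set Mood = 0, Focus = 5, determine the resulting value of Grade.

The joint intervention fixes Mood = 0, Focus = 5, removing each variable's own equation.
Grade = -3Mood - 3Focus + 2  [with Mood=0, Focus=5]  = -13

-13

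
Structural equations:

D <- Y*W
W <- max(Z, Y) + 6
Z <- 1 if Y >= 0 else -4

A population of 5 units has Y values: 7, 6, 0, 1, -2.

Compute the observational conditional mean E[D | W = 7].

E[D|W=7] averages over only the 2 units with W=7 (Y = 0, 1): D = 0, 7, mean 3.5.

3.5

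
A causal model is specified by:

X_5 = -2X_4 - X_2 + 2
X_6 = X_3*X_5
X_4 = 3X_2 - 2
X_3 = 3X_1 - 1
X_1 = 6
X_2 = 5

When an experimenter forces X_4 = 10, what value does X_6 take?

-391

Under do(X_4=10), the mechanism X_4 = 3X_2 - 2 is discarded; X_4 is fixed at 10.
X_3 = 3X_1 - 1  [with X_1=6]  = 17
X_5 = -2X_4 - X_2 + 2  [with X_4=10, X_2=5]  = -23
X_6 = X_3*X_5  [with X_3=17, X_5=-23]  = -391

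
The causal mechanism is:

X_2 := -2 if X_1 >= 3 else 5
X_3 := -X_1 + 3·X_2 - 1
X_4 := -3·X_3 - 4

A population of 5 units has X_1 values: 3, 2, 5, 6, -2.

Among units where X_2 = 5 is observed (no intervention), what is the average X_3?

14

Conditioning on X_2=5 selects the 2 unit(s) with X_1 ∈ {2, -2}. Their X_3 values: 12, 16. Mean = 14.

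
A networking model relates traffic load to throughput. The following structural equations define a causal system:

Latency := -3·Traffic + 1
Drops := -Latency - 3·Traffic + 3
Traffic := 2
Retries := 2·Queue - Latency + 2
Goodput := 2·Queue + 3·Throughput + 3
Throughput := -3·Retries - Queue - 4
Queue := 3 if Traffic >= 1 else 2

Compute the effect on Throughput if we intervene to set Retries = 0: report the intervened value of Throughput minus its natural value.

39

The intervention breaks the incoming arrows to Retries: Retries := 2·Queue - Latency + 2 no longer applies, and Retries = 0.
Queue = 3 if Traffic >= 1 else 2  [with Traffic=2]  = 3
Throughput = -3·Retries - Queue - 4  [with Retries=0, Queue=3]  = -7
Without intervention: Latency = -3·Traffic + 1  [with Traffic=2]  = -5; Queue = 3 if Traffic >= 1 else 2  [with Traffic=2]  = 3; Retries = 2·Queue - Latency + 2  [with Queue=3, Latency=-5]  = 13; Throughput = -3·Retries - Queue - 4  [with Retries=13, Queue=3]  = -46.
Change = -7 − (-46) = 39.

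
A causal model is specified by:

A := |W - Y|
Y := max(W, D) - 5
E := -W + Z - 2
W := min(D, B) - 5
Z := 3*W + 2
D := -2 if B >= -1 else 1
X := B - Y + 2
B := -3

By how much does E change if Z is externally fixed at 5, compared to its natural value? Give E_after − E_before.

27

Intervening sets Z = 5 and removes its equation (Z := 3*W + 2).
D = -2 if B >= -1 else 1  [with B=-3]  = 1
W = min(D, B) - 5  [with D=1, B=-3]  = -8
E = -W + Z - 2  [with W=-8, Z=5]  = 11
Without intervention: D = -2 if B >= -1 else 1  [with B=-3]  = 1; W = min(D, B) - 5  [with D=1, B=-3]  = -8; Z = 3*W + 2  [with W=-8]  = -22; E = -W + Z - 2  [with W=-8, Z=-22]  = -16.
Change = 11 − (-16) = 27.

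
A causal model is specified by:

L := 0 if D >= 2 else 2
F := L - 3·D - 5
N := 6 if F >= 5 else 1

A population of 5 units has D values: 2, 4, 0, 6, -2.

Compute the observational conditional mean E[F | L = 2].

0

E[F|L=2] averages over only the 2 units with L=2 (D = 0, -2): F = -3, 3, mean 0.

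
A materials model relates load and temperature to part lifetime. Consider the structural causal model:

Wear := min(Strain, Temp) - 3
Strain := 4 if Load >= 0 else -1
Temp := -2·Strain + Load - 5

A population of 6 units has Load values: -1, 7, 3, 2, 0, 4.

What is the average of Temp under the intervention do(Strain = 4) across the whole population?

-10.5

do(Strain=4) breaks Strain's dependence on Load. With Strain=4 fixed, Temp across the units is -14, -6, -10, -11, -13, -9, mean -10.5.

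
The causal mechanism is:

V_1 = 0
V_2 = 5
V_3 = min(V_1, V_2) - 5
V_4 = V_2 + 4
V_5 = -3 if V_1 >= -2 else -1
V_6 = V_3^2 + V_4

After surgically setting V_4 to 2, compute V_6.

Under do(V_4=2), the mechanism V_4 = V_2 + 4 is discarded; V_4 is fixed at 2.
V_3 = min(V_1, V_2) - 5  [with V_1=0, V_2=5]  = -5
V_6 = V_3^2 + V_4  [with V_3=-5, V_4=2]  = 27

27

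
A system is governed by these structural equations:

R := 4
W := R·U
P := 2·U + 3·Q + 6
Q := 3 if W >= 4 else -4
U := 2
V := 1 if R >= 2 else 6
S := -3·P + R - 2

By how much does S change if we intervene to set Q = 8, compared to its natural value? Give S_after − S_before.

Under do(Q=8), the mechanism Q := 3 if W >= 4 else -4 is discarded; Q is fixed at 8.
P = 2·U + 3·Q + 6  [with U=2, Q=8]  = 34
S = -3·P + R - 2  [with P=34, R=4]  = -100
Without intervention: W = R·U  [with R=4, U=2]  = 8; Q = 3 if W >= 4 else -4  [with W=8]  = 3; P = 2·U + 3·Q + 6  [with U=2, Q=3]  = 19; S = -3·P + R - 2  [with P=19, R=4]  = -55.
Change = -100 − (-55) = -45.

-45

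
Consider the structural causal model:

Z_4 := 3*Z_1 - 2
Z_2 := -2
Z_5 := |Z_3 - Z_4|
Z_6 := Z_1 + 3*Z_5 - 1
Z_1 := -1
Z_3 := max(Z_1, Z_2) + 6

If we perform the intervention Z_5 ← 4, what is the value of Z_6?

The intervention breaks the incoming arrows to Z_5: Z_5 := |Z_3 - Z_4| no longer applies, and Z_5 = 4.
Z_6 = Z_1 + 3*Z_5 - 1  [with Z_1=-1, Z_5=4]  = 10

10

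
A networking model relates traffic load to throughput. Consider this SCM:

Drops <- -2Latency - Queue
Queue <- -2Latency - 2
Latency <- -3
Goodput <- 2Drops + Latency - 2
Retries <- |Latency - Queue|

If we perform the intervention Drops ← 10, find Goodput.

do(Drops=10) replaces the equation Drops <- -2Latency - Queue with the constant Drops = 10.
Goodput = 2Drops + Latency - 2  [with Drops=10, Latency=-3]  = 15

15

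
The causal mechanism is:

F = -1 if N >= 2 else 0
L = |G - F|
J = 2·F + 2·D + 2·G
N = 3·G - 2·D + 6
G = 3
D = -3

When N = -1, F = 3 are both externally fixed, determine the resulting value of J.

6

Setting N = -1, F = 3 by intervention discards those variables' equations.
J = 2·F + 2·D + 2·G  [with F=3, D=-3, G=3]  = 6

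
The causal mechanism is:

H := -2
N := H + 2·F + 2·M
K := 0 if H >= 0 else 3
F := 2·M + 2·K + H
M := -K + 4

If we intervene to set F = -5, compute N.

Intervening sets F = -5 and removes its equation (F := 2·M + 2·K + H).
K = 0 if H >= 0 else 3  [with H=-2]  = 3
M = -K + 4  [with K=3]  = 1
N = H + 2·F + 2·M  [with H=-2, F=-5, M=1]  = -10

-10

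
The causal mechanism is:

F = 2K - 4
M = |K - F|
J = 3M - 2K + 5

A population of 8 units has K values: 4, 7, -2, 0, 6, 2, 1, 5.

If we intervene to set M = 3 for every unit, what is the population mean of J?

The intervention sets M=3 in all 8 units regardless of K. Recomputing J per unit gives 6, 0, 18, 14, 2, 10, 12, 4; average 8.25.

8.25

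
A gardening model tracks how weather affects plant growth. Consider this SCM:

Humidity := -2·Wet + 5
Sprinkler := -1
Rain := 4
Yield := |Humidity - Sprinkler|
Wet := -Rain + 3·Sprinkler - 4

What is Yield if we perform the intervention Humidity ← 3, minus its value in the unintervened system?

Intervening sets Humidity = 3 and removes its equation (Humidity := -2·Wet + 5).
Yield = |Humidity - Sprinkler|  [with Humidity=3, Sprinkler=-1]  = 4
Without intervention: Wet = -Rain + 3·Sprinkler - 4  [with Rain=4, Sprinkler=-1]  = -11; Humidity = -2·Wet + 5  [with Wet=-11]  = 27; Yield = |Humidity - Sprinkler|  [with Humidity=27, Sprinkler=-1]  = 28.
Change = 4 − 28 = -24.

-24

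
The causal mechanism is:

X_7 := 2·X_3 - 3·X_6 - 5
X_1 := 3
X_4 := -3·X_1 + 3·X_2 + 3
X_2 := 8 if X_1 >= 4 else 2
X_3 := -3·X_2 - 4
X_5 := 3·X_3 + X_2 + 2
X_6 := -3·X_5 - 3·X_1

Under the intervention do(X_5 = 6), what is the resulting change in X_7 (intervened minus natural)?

288

Under do(X_5=6), the mechanism X_5 := 3·X_3 + X_2 + 2 is discarded; X_5 is fixed at 6.
X_2 = 8 if X_1 >= 4 else 2  [with X_1=3]  = 2
X_3 = -3·X_2 - 4  [with X_2=2]  = -10
X_6 = -3·X_5 - 3·X_1  [with X_5=6, X_1=3]  = -27
X_7 = 2·X_3 - 3·X_6 - 5  [with X_3=-10, X_6=-27]  = 56
Without intervention: X_2 = 8 if X_1 >= 4 else 2  [with X_1=3]  = 2; X_3 = -3·X_2 - 4  [with X_2=2]  = -10; X_5 = 3·X_3 + X_2 + 2  [with X_3=-10, X_2=2]  = -26; X_6 = -3·X_5 - 3·X_1  [with X_5=-26, X_1=3]  = 69; X_7 = 2·X_3 - 3·X_6 - 5  [with X_3=-10, X_6=69]  = -232.
Change = 56 − (-232) = 288.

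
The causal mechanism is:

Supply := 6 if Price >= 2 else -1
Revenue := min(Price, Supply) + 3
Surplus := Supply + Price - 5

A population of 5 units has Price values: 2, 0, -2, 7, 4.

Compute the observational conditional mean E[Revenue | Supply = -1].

E[Revenue|Supply=-1] averages over only the 2 units with Supply=-1 (Price = 0, -2): Revenue = 2, 1, mean 1.5.

1.5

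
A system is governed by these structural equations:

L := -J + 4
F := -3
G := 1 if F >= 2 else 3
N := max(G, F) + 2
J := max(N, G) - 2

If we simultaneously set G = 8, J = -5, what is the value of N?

The joint intervention fixes G = 8, J = -5, removing each variable's own equation.
N = max(G, F) + 2  [with G=8, F=-3]  = 10

10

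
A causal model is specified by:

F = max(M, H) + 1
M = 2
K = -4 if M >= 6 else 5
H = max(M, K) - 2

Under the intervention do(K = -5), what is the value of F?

Under do(K=-5), the mechanism K = -4 if M >= 6 else 5 is discarded; K is fixed at -5.
H = max(M, K) - 2  [with M=2, K=-5]  = 0
F = max(M, H) + 1  [with M=2, H=0]  = 3

3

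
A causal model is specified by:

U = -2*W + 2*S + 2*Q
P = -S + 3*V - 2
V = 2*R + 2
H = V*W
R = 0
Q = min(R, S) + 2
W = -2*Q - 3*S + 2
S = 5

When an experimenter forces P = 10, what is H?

-34

Intervening sets P = 10 and removes its equation (P = -S + 3*V - 2).
Since H is not a descendant of the intervened variable, it is unaffected.
Q = min(R, S) + 2  [with R=0, S=5]  = 2
W = -2*Q - 3*S + 2  [with Q=2, S=5]  = -17
V = 2*R + 2  [with R=0]  = 2
H = V*W  [with V=2, W=-17]  = -34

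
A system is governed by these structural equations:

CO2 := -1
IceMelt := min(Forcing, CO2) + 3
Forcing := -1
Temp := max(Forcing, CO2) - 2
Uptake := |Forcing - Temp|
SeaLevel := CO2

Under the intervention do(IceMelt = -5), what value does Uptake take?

2

Under do(IceMelt=-5), the mechanism IceMelt := min(Forcing, CO2) + 3 is discarded; IceMelt is fixed at -5.
Since Uptake is not a descendant of the intervened variable, it is unaffected.
Temp = max(Forcing, CO2) - 2  [with Forcing=-1, CO2=-1]  = -3
Uptake = |Forcing - Temp|  [with Forcing=-1, Temp=-3]  = 2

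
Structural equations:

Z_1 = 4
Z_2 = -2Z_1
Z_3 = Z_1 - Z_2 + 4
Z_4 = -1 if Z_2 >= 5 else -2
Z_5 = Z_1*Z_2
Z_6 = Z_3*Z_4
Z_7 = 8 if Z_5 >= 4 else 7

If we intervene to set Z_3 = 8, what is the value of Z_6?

The intervention breaks the incoming arrows to Z_3: Z_3 = Z_1 - Z_2 + 4 no longer applies, and Z_3 = 8.
Z_2 = -2Z_1  [with Z_1=4]  = -8
Z_4 = -1 if Z_2 >= 5 else -2  [with Z_2=-8]  = -2
Z_6 = Z_3*Z_4  [with Z_3=8, Z_4=-2]  = -16

-16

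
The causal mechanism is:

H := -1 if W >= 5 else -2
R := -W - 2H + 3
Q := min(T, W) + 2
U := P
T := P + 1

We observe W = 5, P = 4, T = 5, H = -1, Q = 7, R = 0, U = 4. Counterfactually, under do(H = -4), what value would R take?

Under do(H=-4), the mechanism H := -1 if W >= 5 else -2 is discarded; H is fixed at -4.
R = -W - 2H + 3  [with W=5, H=-4]  = 6

6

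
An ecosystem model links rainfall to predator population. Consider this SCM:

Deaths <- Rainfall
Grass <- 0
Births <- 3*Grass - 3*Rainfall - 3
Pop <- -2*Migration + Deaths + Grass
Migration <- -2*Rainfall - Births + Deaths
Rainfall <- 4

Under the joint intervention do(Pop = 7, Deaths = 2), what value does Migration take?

Setting Pop = 7, Deaths = 2 by intervention discards those variables' equations.
Births = 3*Grass - 3*Rainfall - 3  [with Grass=0, Rainfall=4]  = -15
Migration = -2*Rainfall - Births + Deaths  [with Rainfall=4, Births=-15, Deaths=2]  = 9

9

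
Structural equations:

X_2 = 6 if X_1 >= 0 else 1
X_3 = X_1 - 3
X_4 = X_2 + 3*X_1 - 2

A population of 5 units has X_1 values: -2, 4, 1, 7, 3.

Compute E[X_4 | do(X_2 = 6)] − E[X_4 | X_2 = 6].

do(X_2=6) breaks X_2's dependence on X_1. With X_2=6 fixed, X_4 across the units is -2, 16, 7, 25, 13, mean 11.8.
E[X_4|X_2=6] averages over only the 4 units with X_2=6 (X_1 = 4, 1, 7, 3): X_4 = 16, 7, 25, 13, mean 15.25.
Difference = 11.8 − 15.25 = -3.45.

-3.45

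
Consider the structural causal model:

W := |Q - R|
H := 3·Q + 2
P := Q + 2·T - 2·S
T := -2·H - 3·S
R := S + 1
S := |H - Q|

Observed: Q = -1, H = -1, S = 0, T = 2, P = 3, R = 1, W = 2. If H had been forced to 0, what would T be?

-3

Under do(H=0), the mechanism H := 3·Q + 2 is discarded; H is fixed at 0.
S = |H - Q|  [with H=0, Q=-1]  = 1
T = -2·H - 3·S  [with H=0, S=1]  = -3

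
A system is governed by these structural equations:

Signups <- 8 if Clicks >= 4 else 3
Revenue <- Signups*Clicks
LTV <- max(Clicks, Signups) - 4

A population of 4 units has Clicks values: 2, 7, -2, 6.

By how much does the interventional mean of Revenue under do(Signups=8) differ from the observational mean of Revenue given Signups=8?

-26

Every unit gets Signups=8 under the intervention. Revenue values become 16, 56, -16, 48; E[Revenue|do(Signups=8)] = 26.
Conditioning on Signups=8 selects the 2 unit(s) with Clicks ∈ {7, 6}. Their Revenue values: 56, 48. Mean = 52.
Difference = 26 − 52 = -26.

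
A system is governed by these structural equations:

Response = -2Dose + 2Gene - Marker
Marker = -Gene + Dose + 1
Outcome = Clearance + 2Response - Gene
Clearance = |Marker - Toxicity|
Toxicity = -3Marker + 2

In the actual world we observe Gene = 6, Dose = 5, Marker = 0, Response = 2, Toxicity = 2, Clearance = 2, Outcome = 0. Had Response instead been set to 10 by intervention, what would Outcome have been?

16

The intervention breaks the incoming arrows to Response: Response = -2Dose + 2Gene - Marker no longer applies, and Response = 10.
Marker = -Gene + Dose + 1  [with Gene=6, Dose=5]  = 0
Toxicity = -3Marker + 2  [with Marker=0]  = 2
Clearance = |Marker - Toxicity|  [with Marker=0, Toxicity=2]  = 2
Outcome = Clearance + 2Response - Gene  [with Clearance=2, Response=10, Gene=6]  = 16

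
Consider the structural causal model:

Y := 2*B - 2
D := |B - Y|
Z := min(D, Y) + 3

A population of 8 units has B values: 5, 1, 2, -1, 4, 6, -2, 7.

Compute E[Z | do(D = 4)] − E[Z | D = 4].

The intervention sets D=4 in all 8 units regardless of B. Recomputing Z per unit gives 7, 3, 5, -1, 7, 7, -3, 7; average 4.
Conditioning on D=4 selects the 2 unit(s) with B ∈ {6, -2}. Their Z values: 7, -3. Mean = 2.
Difference = 4 − 2 = 2.

2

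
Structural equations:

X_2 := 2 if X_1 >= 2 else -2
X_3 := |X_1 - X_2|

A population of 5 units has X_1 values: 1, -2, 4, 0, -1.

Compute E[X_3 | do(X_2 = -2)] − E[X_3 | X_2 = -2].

do(X_2=-2) breaks X_2's dependence on X_1. With X_2=-2 fixed, X_3 across the units is 3, 0, 6, 2, 1, mean 2.4.
Conditioning on X_2=-2 selects the 4 unit(s) with X_1 ∈ {1, -2, 0, -1}. Their X_3 values: 3, 0, 2, 1. Mean = 1.5.
Difference = 2.4 − 1.5 = 0.9.

0.9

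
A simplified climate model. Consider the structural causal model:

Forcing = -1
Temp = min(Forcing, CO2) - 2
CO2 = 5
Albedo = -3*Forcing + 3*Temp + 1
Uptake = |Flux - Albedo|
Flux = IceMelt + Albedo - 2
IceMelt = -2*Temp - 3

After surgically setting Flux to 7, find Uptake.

Intervening sets Flux = 7 and removes its equation (Flux = IceMelt + Albedo - 2).
Temp = min(Forcing, CO2) - 2  [with Forcing=-1, CO2=5]  = -3
Albedo = -3*Forcing + 3*Temp + 1  [with Forcing=-1, Temp=-3]  = -5
Uptake = |Flux - Albedo|  [with Flux=7, Albedo=-5]  = 12

12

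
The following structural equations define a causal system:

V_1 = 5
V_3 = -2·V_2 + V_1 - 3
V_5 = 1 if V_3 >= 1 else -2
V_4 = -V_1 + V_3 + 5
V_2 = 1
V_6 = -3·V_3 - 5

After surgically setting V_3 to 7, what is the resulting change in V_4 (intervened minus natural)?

The intervention breaks the incoming arrows to V_3: V_3 = -2·V_2 + V_1 - 3 no longer applies, and V_3 = 7.
V_4 = -V_1 + V_3 + 5  [with V_1=5, V_3=7]  = 7
Without intervention: V_3 = -2·V_2 + V_1 - 3  [with V_2=1, V_1=5]  = 0; V_4 = -V_1 + V_3 + 5  [with V_1=5, V_3=0]  = 0.
Change = 7 − 0 = 7.

7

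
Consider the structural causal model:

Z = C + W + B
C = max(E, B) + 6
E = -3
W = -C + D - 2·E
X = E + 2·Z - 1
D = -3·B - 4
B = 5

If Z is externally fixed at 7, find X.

Intervening sets Z = 7 and removes its equation (Z = C + W + B).
X = E + 2·Z - 1  [with E=-3, Z=7]  = 10

10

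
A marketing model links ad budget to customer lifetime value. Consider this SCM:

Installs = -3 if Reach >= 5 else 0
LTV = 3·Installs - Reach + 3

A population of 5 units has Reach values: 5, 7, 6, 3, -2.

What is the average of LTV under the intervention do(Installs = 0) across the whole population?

The intervention sets Installs=0 in all 5 units regardless of Reach. Recomputing LTV per unit gives -2, -4, -3, 0, 5; average -0.8.

-0.8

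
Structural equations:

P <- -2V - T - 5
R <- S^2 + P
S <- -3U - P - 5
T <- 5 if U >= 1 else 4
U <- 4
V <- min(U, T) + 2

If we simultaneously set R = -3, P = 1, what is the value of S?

Setting R = -3, P = 1 by intervention discards those variables' equations.
S = -3U - P - 5  [with U=4, P=1]  = -18

-18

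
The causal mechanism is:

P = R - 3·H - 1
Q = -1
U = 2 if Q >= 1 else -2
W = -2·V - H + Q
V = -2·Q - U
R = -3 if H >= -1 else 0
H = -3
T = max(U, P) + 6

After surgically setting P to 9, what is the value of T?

15

do(P=9) replaces the equation P = R - 3·H - 1 with the constant P = 9.
U = 2 if Q >= 1 else -2  [with Q=-1]  = -2
T = max(U, P) + 6  [with U=-2, P=9]  = 15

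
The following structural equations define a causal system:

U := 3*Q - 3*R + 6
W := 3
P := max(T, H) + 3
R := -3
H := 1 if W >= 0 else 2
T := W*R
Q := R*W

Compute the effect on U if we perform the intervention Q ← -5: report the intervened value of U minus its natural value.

12

do(Q=-5) replaces the equation Q := R*W with the constant Q = -5.
U = 3*Q - 3*R + 6  [with Q=-5, R=-3]  = 0
Without intervention: Q = R*W  [with R=-3, W=3]  = -9; U = 3*Q - 3*R + 6  [with Q=-9, R=-3]  = -12.
Change = 0 − (-12) = 12.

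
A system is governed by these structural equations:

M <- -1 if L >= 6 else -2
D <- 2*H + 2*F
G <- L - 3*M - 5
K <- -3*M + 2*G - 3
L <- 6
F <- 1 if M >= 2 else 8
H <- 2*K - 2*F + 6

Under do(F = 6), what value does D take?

32

The intervention breaks the incoming arrows to F: F <- 1 if M >= 2 else 8 no longer applies, and F = 6.
M = -1 if L >= 6 else -2  [with L=6]  = -1
G = L - 3*M - 5  [with L=6, M=-1]  = 4
K = -3*M + 2*G - 3  [with M=-1, G=4]  = 8
H = 2*K - 2*F + 6  [with K=8, F=6]  = 10
D = 2*H + 2*F  [with H=10, F=6]  = 32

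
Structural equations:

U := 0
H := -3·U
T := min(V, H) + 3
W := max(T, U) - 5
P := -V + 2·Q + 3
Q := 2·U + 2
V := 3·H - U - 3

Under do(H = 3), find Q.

The intervention breaks the incoming arrows to H: H := -3·U no longer applies, and H = 3.
Since Q is not a descendant of the intervened variable, it is unaffected.
Q = 2·U + 2  [with U=0]  = 2

2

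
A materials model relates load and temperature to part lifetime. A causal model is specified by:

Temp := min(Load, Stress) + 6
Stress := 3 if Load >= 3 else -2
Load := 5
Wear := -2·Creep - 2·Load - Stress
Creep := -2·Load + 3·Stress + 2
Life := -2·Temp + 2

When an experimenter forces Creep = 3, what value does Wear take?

Intervening sets Creep = 3 and removes its equation (Creep := -2·Load + 3·Stress + 2).
Stress = 3 if Load >= 3 else -2  [with Load=5]  = 3
Wear = -2·Creep - 2·Load - Stress  [with Creep=3, Load=5, Stress=3]  = -19

-19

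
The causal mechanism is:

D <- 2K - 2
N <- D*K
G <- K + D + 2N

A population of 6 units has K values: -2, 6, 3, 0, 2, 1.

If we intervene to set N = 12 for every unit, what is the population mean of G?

do(N=12) breaks N's dependence on K. With N=12 fixed, G across the units is 16, 40, 31, 22, 28, 25, mean 27.

27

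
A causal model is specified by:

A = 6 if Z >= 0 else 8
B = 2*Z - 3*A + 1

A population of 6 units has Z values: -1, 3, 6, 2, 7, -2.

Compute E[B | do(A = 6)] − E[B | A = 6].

-4

The intervention sets A=6 in all 6 units regardless of Z. Recomputing B per unit gives -19, -11, -5, -13, -3, -21; average -12.
E[B|A=6] averages over only the 4 units with A=6 (Z = 3, 6, 2, 7): B = -11, -5, -13, -3, mean -8.
Difference = -12 − (-8) = -4.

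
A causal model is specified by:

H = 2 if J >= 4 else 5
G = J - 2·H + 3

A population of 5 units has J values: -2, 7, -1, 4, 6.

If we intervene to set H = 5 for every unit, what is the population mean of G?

-4.2

Every unit gets H=5 under the intervention. G values become -9, 0, -8, -3, -1; E[G|do(H=5)] = -4.2.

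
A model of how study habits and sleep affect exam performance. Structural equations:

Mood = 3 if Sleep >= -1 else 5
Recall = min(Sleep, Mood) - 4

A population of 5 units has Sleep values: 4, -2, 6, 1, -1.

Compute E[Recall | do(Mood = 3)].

-3.2

Under do(Mood=3), Mood's equation is replaced by Mood=3 for every unit. Per-unit Recall: -1, -6, -1, -3, -5. Mean = -3.2.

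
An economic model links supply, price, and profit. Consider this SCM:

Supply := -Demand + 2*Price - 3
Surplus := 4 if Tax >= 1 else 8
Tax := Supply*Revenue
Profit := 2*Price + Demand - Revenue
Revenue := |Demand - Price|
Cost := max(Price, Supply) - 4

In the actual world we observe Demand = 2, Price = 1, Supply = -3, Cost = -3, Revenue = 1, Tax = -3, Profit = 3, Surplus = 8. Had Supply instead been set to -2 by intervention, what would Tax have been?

-2

The intervention breaks the incoming arrows to Supply: Supply := -Demand + 2*Price - 3 no longer applies, and Supply = -2.
Revenue = |Demand - Price|  [with Demand=2, Price=1]  = 1
Tax = Supply*Revenue  [with Supply=-2, Revenue=1]  = -2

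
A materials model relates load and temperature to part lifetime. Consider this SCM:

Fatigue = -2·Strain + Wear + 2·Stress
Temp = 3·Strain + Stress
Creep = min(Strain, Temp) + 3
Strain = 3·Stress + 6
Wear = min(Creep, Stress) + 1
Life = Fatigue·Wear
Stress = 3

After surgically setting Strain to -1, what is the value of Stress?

Under do(Strain=-1), the mechanism Strain = 3·Stress + 6 is discarded; Strain is fixed at -1.
Stress is not downstream of the intervention, so its value is determined by the original equations.

3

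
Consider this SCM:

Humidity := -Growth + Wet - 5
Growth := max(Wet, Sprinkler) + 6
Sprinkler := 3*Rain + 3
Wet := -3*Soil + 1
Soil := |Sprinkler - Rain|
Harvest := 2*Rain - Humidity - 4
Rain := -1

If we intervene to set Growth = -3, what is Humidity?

-4

The intervention breaks the incoming arrows to Growth: Growth := max(Wet, Sprinkler) + 6 no longer applies, and Growth = -3.
Sprinkler = 3*Rain + 3  [with Rain=-1]  = 0
Soil = |Sprinkler - Rain|  [with Sprinkler=0, Rain=-1]  = 1
Wet = -3*Soil + 1  [with Soil=1]  = -2
Humidity = -Growth + Wet - 5  [with Growth=-3, Wet=-2]  = -4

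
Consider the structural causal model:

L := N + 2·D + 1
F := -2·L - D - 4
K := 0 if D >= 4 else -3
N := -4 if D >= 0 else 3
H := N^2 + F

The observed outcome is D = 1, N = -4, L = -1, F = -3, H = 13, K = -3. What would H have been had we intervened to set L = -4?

19

do(L=-4) replaces the equation L := N + 2·D + 1 with the constant L = -4.
N = -4 if D >= 0 else 3  [with D=1]  = -4
F = -2·L - D - 4  [with L=-4, D=1]  = 3
H = N^2 + F  [with N=-4, F=3]  = 19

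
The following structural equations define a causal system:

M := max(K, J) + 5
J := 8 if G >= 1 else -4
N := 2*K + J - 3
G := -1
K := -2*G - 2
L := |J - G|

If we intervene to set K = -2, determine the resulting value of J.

Under do(K=-2), the mechanism K := -2*G - 2 is discarded; K is fixed at -2.
Since J is not a descendant of the intervened variable, it is unaffected.
J = 8 if G >= 1 else -4  [with G=-1]  = -4

-4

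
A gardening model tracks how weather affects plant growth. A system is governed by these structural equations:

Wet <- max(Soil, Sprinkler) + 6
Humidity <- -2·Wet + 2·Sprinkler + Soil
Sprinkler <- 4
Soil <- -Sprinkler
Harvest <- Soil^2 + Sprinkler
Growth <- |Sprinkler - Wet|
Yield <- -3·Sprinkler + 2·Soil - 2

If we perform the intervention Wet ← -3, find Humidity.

10

do(Wet=-3) replaces the equation Wet <- max(Soil, Sprinkler) + 6 with the constant Wet = -3.
Soil = -Sprinkler  [with Sprinkler=4]  = -4
Humidity = -2·Wet + 2·Sprinkler + Soil  [with Wet=-3, Sprinkler=4, Soil=-4]  = 10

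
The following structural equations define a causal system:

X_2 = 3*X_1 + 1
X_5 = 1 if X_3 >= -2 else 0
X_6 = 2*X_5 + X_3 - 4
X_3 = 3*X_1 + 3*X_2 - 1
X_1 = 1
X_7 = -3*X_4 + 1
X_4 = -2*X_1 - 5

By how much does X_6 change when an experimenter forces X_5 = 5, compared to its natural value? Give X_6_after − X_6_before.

The intervention breaks the incoming arrows to X_5: X_5 = 1 if X_3 >= -2 else 0 no longer applies, and X_5 = 5.
X_2 = 3*X_1 + 1  [with X_1=1]  = 4
X_3 = 3*X_1 + 3*X_2 - 1  [with X_1=1, X_2=4]  = 14
X_6 = 2*X_5 + X_3 - 4  [with X_5=5, X_3=14]  = 20
Without intervention: X_2 = 3*X_1 + 1  [with X_1=1]  = 4; X_3 = 3*X_1 + 3*X_2 - 1  [with X_1=1, X_2=4]  = 14; X_5 = 1 if X_3 >= -2 else 0  [with X_3=14]  = 1; X_6 = 2*X_5 + X_3 - 4  [with X_5=1, X_3=14]  = 12.
Change = 20 − 12 = 8.

8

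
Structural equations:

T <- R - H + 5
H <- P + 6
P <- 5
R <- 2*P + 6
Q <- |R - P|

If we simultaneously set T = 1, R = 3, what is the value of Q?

2

Setting T = 1, R = 3 by intervention discards those variables' equations.
Q = |R - P|  [with R=3, P=5]  = 2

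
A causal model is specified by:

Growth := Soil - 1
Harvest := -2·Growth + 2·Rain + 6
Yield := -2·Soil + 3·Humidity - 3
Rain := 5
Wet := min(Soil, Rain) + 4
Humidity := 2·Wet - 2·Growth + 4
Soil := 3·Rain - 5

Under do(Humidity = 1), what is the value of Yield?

The intervention breaks the incoming arrows to Humidity: Humidity := 2·Wet - 2·Growth + 4 no longer applies, and Humidity = 1.
Soil = 3·Rain - 5  [with Rain=5]  = 10
Yield = -2·Soil + 3·Humidity - 3  [with Soil=10, Humidity=1]  = -20

-20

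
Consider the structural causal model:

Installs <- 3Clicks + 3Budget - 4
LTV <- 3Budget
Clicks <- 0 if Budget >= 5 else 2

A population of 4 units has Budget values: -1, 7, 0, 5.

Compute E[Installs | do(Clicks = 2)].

10.25

Every unit gets Clicks=2 under the intervention. Installs values become -1, 23, 2, 17; E[Installs|do(Clicks=2)] = 10.25.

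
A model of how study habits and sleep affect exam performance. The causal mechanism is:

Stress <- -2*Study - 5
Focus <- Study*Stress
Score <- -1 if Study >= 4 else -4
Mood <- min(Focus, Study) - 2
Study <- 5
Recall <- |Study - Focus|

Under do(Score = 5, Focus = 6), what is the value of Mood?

The joint intervention fixes Score = 5, Focus = 6, removing each variable's own equation.
Mood = min(Focus, Study) - 2  [with Focus=6, Study=5]  = 3

3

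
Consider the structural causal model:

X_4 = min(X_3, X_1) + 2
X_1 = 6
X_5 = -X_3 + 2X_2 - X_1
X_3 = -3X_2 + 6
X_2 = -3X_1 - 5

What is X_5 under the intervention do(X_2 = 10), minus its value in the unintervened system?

165

do(X_2=10) replaces the equation X_2 = -3X_1 - 5 with the constant X_2 = 10.
X_3 = -3X_2 + 6  [with X_2=10]  = -24
X_5 = -X_3 + 2X_2 - X_1  [with X_3=-24, X_2=10, X_1=6]  = 38
Without intervention: X_2 = -3X_1 - 5  [with X_1=6]  = -23; X_3 = -3X_2 + 6  [with X_2=-23]  = 75; X_5 = -X_3 + 2X_2 - X_1  [with X_3=75, X_2=-23, X_1=6]  = -127.
Change = 38 − (-127) = 165.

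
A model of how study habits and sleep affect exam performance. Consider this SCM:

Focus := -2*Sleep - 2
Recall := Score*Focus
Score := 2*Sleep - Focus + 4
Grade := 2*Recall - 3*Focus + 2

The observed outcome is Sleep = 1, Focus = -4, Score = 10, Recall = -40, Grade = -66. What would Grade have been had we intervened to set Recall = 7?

Intervening sets Recall = 7 and removes its equation (Recall := Score*Focus).
Focus = -2*Sleep - 2  [with Sleep=1]  = -4
Grade = 2*Recall - 3*Focus + 2  [with Recall=7, Focus=-4]  = 28

28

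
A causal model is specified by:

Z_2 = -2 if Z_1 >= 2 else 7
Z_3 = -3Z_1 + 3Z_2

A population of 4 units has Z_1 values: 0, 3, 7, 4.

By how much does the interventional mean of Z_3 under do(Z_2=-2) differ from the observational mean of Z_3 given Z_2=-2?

3.5

do(Z_2=-2) breaks Z_2's dependence on Z_1. With Z_2=-2 fixed, Z_3 across the units is -6, -15, -27, -18, mean -16.5.
E[Z_3|Z_2=-2] averages over only the 3 units with Z_2=-2 (Z_1 = 3, 7, 4): Z_3 = -15, -27, -18, mean -20.
Difference = -16.5 − (-20) = 3.5.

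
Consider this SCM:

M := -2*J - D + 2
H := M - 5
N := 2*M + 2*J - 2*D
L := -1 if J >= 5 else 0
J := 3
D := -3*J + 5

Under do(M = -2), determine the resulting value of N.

The intervention breaks the incoming arrows to M: M := -2*J - D + 2 no longer applies, and M = -2.
D = -3*J + 5  [with J=3]  = -4
N = 2*M + 2*J - 2*D  [with M=-2, J=3, D=-4]  = 10

10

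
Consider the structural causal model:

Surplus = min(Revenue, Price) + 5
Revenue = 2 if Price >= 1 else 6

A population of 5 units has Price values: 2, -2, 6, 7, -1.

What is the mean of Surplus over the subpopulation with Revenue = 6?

Observing Revenue=6 restricts to units where Revenue's equation naturally yields 6: Price ∈ {-2, -1}. In that subpopulation Surplus = 3, 4, mean 3.5.

3.5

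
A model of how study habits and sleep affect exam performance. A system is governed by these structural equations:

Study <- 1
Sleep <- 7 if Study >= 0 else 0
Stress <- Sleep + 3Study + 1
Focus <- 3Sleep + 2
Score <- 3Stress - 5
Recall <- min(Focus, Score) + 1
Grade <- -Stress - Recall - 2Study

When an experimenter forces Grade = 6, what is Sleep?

7

Under do(Grade=6), the mechanism Grade <- -Stress - Recall - 2Study is discarded; Grade is fixed at 6.
Sleep is not downstream of the intervention, so its value is determined by the original equations.
Sleep = 7 if Study >= 0 else 0  [with Study=1]  = 7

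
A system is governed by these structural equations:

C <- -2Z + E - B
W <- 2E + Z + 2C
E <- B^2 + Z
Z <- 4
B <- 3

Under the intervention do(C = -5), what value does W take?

20

Intervening sets C = -5 and removes its equation (C <- -2Z + E - B).
E = B^2 + Z  [with B=3, Z=4]  = 13
W = 2E + Z + 2C  [with E=13, Z=4, C=-5]  = 20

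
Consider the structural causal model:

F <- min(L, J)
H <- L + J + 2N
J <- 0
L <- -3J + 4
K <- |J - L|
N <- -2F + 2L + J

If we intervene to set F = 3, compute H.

The intervention breaks the incoming arrows to F: F <- min(L, J) no longer applies, and F = 3.
L = -3J + 4  [with J=0]  = 4
N = -2F + 2L + J  [with F=3, L=4, J=0]  = 2
H = L + J + 2N  [with L=4, J=0, N=2]  = 8

8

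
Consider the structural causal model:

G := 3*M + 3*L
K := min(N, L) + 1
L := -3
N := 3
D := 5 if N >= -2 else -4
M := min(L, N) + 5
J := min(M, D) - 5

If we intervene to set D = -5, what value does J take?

-10

Intervening sets D = -5 and removes its equation (D := 5 if N >= -2 else -4).
M = min(L, N) + 5  [with L=-3, N=3]  = 2
J = min(M, D) - 5  [with M=2, D=-5]  = -10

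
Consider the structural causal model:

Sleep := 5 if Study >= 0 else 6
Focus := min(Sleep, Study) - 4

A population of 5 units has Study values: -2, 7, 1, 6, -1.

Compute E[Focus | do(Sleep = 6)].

-2

do(Sleep=6) breaks Sleep's dependence on Study. With Sleep=6 fixed, Focus across the units is -6, 2, -3, 2, -5, mean -2.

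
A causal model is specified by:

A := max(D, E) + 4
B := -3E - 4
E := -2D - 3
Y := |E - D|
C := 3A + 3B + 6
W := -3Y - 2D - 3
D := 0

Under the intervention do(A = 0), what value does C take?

21

The intervention breaks the incoming arrows to A: A := max(D, E) + 4 no longer applies, and A = 0.
E = -2D - 3  [with D=0]  = -3
B = -3E - 4  [with E=-3]  = 5
C = 3A + 3B + 6  [with A=0, B=5]  = 21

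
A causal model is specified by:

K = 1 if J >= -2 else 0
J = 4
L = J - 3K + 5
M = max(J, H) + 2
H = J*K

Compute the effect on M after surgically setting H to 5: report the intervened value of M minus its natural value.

1

The intervention breaks the incoming arrows to H: H = J*K no longer applies, and H = 5.
M = max(J, H) + 2  [with J=4, H=5]  = 7
Without intervention: K = 1 if J >= -2 else 0  [with J=4]  = 1; H = J*K  [with J=4, K=1]  = 4; M = max(J, H) + 2  [with J=4, H=4]  = 6.
Change = 7 − 6 = 1.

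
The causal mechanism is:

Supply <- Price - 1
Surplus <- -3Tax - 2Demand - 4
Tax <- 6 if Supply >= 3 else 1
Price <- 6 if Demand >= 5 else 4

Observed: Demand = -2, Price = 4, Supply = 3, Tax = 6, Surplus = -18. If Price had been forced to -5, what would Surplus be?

-3

do(Price=-5) replaces the equation Price <- 6 if Demand >= 5 else 4 with the constant Price = -5.
Supply = Price - 1  [with Price=-5]  = -6
Tax = 6 if Supply >= 3 else 1  [with Supply=-6]  = 1
Surplus = -3Tax - 2Demand - 4  [with Tax=1, Demand=-2]  = -3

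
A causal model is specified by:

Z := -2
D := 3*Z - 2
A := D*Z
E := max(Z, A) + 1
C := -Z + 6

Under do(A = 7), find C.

8

do(A=7) replaces the equation A := D*Z with the constant A = 7.
C is not downstream of the intervention, so its value is determined by the original equations.
C = -Z + 6  [with Z=-2]  = 8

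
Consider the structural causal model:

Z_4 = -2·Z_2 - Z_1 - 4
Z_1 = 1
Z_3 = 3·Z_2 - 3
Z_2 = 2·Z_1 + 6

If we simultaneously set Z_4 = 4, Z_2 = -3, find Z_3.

Setting Z_4 = 4, Z_2 = -3 by intervention discards those variables' equations.
Z_3 = 3·Z_2 - 3  [with Z_2=-3]  = -12

-12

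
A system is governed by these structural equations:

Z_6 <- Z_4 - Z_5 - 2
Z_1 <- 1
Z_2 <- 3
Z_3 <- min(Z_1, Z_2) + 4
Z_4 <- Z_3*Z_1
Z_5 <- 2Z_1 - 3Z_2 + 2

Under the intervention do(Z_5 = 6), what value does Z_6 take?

-3

The intervention breaks the incoming arrows to Z_5: Z_5 <- 2Z_1 - 3Z_2 + 2 no longer applies, and Z_5 = 6.
Z_3 = min(Z_1, Z_2) + 4  [with Z_1=1, Z_2=3]  = 5
Z_4 = Z_3*Z_1  [with Z_3=5, Z_1=1]  = 5
Z_6 = Z_4 - Z_5 - 2  [with Z_4=5, Z_5=6]  = -3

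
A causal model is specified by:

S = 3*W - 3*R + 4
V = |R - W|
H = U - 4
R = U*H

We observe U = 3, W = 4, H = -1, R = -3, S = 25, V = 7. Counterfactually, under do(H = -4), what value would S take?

do(H=-4) replaces the equation H = U - 4 with the constant H = -4.
R = U*H  [with U=3, H=-4]  = -12
S = 3*W - 3*R + 4  [with W=4, R=-12]  = 52

52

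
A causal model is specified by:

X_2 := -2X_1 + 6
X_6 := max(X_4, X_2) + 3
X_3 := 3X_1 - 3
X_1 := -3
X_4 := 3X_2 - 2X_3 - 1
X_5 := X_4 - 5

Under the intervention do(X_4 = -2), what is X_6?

Under do(X_4=-2), the mechanism X_4 := 3X_2 - 2X_3 - 1 is discarded; X_4 is fixed at -2.
X_2 = -2X_1 + 6  [with X_1=-3]  = 12
X_6 = max(X_4, X_2) + 3  [with X_4=-2, X_2=12]  = 15

15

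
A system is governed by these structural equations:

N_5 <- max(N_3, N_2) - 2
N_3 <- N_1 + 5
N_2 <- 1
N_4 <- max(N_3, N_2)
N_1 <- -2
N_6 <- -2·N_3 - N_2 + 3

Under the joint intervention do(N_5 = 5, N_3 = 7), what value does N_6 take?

The joint intervention fixes N_5 = 5, N_3 = 7, removing each variable's own equation.
N_6 = -2·N_3 - N_2 + 3  [with N_3=7, N_2=1]  = -12

-12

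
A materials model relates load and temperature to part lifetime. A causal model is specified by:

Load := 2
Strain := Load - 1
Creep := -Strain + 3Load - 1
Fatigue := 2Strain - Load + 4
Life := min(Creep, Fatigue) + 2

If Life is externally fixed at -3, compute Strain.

1

Under do(Life=-3), the mechanism Life := min(Creep, Fatigue) + 2 is discarded; Life is fixed at -3.
No directed path runs from Life to Strain, so Strain keeps its natural value.
Strain = Load - 1  [with Load=2]  = 1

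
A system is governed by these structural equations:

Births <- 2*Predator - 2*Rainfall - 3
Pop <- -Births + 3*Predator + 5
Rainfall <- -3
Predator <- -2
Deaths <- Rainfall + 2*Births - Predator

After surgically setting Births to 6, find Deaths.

The intervention breaks the incoming arrows to Births: Births <- 2*Predator - 2*Rainfall - 3 no longer applies, and Births = 6.
Deaths = Rainfall + 2*Births - Predator  [with Rainfall=-3, Births=6, Predator=-2]  = 11

11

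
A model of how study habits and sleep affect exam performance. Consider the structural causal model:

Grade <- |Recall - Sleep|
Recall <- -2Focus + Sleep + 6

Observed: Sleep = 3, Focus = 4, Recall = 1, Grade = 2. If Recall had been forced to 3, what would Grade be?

0

The intervention breaks the incoming arrows to Recall: Recall <- -2Focus + Sleep + 6 no longer applies, and Recall = 3.
Grade = |Recall - Sleep|  [with Recall=3, Sleep=3]  = 0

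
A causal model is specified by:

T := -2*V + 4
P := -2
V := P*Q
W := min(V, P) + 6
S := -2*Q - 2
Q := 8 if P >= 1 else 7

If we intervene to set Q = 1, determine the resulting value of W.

Under do(Q=1), the mechanism Q := 8 if P >= 1 else 7 is discarded; Q is fixed at 1.
V = P*Q  [with P=-2, Q=1]  = -2
W = min(V, P) + 6  [with V=-2, P=-2]  = 4

4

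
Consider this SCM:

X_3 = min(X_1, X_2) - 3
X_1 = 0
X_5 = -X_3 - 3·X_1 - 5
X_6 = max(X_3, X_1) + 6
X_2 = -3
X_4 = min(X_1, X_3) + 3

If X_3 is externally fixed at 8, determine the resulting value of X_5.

do(X_3=8) replaces the equation X_3 = min(X_1, X_2) - 3 with the constant X_3 = 8.
X_5 = -X_3 - 3·X_1 - 5  [with X_3=8, X_1=0]  = -13

-13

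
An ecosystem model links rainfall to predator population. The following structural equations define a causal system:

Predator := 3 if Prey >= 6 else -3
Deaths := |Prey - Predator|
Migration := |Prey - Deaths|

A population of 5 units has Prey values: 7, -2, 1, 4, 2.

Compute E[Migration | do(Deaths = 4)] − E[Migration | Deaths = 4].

-0.2

do(Deaths=4) breaks Deaths's dependence on Prey. With Deaths=4 fixed, Migration across the units is 3, 6, 3, 0, 2, mean 2.8.
Observing Deaths=4 restricts to units where Deaths's equation naturally yields 4: Prey ∈ {7, 1}. In that subpopulation Migration = 3, 3, mean 3.
Difference = 2.8 − 3 = -0.2.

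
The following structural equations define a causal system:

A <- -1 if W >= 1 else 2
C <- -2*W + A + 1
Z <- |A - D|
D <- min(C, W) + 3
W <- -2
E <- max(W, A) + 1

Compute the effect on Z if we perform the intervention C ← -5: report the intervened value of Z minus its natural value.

The intervention breaks the incoming arrows to C: C <- -2*W + A + 1 no longer applies, and C = -5.
A = -1 if W >= 1 else 2  [with W=-2]  = 2
D = min(C, W) + 3  [with C=-5, W=-2]  = -2
Z = |A - D|  [with A=2, D=-2]  = 4
Without intervention: A = -1 if W >= 1 else 2  [with W=-2]  = 2; C = -2*W + A + 1  [with W=-2, A=2]  = 7; D = min(C, W) + 3  [with C=7, W=-2]  = 1; Z = |A - D|  [with A=2, D=1]  = 1.
Change = 4 − 1 = 3.

3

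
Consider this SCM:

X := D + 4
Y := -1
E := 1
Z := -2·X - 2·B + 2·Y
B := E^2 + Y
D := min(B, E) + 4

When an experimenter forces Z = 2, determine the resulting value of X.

8

do(Z=2) replaces the equation Z := -2·X - 2·B + 2·Y with the constant Z = 2.
Since X is not a descendant of the intervened variable, it is unaffected.
B = E^2 + Y  [with E=1, Y=-1]  = 0
D = min(B, E) + 4  [with B=0, E=1]  = 4
X = D + 4  [with D=4]  = 8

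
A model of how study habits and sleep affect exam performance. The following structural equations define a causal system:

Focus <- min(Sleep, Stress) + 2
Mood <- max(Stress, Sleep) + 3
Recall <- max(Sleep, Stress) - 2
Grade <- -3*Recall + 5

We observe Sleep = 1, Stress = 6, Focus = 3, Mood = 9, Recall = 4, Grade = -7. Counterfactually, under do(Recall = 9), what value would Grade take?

The intervention breaks the incoming arrows to Recall: Recall <- max(Sleep, Stress) - 2 no longer applies, and Recall = 9.
Grade = -3*Recall + 5  [with Recall=9]  = -22

-22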